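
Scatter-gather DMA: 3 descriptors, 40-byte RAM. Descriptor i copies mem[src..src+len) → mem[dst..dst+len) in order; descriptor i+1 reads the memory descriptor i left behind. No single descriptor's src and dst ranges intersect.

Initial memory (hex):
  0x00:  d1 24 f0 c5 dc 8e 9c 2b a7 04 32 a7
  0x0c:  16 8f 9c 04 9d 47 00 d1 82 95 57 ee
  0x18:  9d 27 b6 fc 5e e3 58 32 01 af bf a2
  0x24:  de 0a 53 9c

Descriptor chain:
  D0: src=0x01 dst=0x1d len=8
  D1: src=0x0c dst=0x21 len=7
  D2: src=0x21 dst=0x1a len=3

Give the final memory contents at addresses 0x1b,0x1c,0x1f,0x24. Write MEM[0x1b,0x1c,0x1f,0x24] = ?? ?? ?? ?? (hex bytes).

MEM[0x1b,0x1c,0x1f,0x24] = 8f 9c c5 04

#0 dst[0x1d+8] := {0x24,0xf0,0xc5,0xdc,0x8e,0x9c,0x2b,0xa7}
#1 dst[0x21+7] := {0x16,0x8f,0x9c,0x04,0x9d,0x47,0x00}
#2 dst[0x1a+3] := {0x16,0x8f,0x9c}
query mem[0x1b]=0x8f, mem[0x1c]=0x9c, mem[0x1f]=0xc5, mem[0x24]=0x04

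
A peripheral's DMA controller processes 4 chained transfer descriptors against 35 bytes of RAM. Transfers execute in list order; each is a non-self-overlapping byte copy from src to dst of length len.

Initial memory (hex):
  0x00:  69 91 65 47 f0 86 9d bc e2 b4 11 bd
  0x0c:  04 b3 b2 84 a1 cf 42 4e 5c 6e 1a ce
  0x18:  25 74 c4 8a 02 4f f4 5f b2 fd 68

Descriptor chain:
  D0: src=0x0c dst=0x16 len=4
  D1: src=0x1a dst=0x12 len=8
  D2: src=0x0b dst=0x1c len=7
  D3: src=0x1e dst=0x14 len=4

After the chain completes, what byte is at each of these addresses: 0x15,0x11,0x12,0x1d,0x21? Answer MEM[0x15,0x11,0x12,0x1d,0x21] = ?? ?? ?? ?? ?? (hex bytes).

MEM[0x15,0x11,0x12,0x1d,0x21] = b2 cf c4 04 a1

  after D0: wrote 4B at 0x16 = 04b3b284
  after D1: wrote 8B at 0x12 = c48a024ff45fb2fd
  after D2: wrote 7B at 0x1c = bd04b3b284a1cf
  after D3: wrote 4B at 0x14 = b3b284a1
query mem[0x15]=0xb2, mem[0x11]=0xcf, mem[0x12]=0xc4, mem[0x1d]=0x04, mem[0x21]=0xa1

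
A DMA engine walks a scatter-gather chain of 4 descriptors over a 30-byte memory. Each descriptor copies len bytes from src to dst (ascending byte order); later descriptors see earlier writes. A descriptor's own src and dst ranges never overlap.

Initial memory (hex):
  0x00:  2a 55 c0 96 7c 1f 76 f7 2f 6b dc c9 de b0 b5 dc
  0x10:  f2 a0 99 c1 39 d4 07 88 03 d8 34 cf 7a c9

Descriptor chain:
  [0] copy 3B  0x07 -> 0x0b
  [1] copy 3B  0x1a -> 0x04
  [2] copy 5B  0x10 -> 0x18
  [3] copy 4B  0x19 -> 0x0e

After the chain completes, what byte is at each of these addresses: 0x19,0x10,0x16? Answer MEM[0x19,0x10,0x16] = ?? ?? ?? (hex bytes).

MEM[0x19,0x10,0x16] = a0 c1 07

  after D0: wrote 3B at 0x0b = f72f6b
  after D1: wrote 3B at 0x04 = 34cf7a
  after D2: wrote 5B at 0x18 = f2a099c139
  after D3: wrote 4B at 0x0e = a099c139
query mem[0x19]=0xa0, mem[0x10]=0xc1, mem[0x16]=0x07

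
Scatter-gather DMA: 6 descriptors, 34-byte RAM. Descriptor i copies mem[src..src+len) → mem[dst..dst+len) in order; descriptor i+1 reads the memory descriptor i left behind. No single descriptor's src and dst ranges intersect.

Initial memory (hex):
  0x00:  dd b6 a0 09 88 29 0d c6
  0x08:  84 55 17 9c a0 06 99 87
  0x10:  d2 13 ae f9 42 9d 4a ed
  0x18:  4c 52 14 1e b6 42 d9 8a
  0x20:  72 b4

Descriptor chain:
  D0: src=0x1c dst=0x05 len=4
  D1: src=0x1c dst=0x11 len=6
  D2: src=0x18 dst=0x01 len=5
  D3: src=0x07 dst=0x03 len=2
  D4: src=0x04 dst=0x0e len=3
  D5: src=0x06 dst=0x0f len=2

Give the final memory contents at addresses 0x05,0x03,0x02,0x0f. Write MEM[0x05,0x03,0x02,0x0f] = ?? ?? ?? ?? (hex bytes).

MEM[0x05,0x03,0x02,0x0f] = b6 d9 52 42

D0: mem[0x05..0x08] <- [b6 42 d9 8a]
D1: mem[0x11..0x16] <- [b6 42 d9 8a 72 b4]
D2: mem[0x01..0x05] <- [4c 52 14 1e b6]
D3: mem[0x03..0x04] <- [d9 8a]
D4: mem[0x0e..0x10] <- [8a b6 42]
D5: mem[0x0f..0x10] <- [42 d9]
query mem[0x05]=0xb6, mem[0x03]=0xd9, mem[0x02]=0x52, mem[0x0f]=0x42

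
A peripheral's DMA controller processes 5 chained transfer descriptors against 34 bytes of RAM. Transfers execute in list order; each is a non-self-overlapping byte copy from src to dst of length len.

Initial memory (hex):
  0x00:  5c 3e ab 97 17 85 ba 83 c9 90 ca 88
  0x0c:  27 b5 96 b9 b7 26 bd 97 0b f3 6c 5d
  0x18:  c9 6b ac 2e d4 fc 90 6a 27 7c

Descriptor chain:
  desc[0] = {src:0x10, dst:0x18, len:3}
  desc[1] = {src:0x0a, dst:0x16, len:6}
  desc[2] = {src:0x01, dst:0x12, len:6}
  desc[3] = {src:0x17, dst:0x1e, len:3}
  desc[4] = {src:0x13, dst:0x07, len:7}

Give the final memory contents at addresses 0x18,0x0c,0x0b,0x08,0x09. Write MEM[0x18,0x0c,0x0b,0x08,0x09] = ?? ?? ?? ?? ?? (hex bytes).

D0: mem[0x18..0x1a] <- [b7 26 bd]
D1: mem[0x16..0x1b] <- [ca 88 27 b5 96 b9]
D2: mem[0x12..0x17] <- [3e ab 97 17 85 ba]
D3: mem[0x1e..0x20] <- [ba 27 b5]
D4: mem[0x07..0x0d] <- [ab 97 17 85 ba 27 b5]
query mem[0x18]=0x27, mem[0x0c]=0x27, mem[0x0b]=0xba, mem[0x08]=0x97, mem[0x09]=0x17

MEM[0x18,0x0c,0x0b,0x08,0x09] = 27 27 ba 97 17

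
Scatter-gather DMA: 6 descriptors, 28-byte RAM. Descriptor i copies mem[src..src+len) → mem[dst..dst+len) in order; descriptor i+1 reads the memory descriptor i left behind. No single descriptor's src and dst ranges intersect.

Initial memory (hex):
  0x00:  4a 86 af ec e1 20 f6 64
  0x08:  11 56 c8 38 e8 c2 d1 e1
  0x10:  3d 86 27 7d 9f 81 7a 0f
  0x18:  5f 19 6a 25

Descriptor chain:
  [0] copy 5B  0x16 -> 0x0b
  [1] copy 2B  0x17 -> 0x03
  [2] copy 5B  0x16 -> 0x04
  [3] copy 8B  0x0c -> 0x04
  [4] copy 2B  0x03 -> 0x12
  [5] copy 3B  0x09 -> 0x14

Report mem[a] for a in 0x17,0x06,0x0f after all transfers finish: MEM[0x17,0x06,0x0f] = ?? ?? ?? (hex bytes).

MEM[0x17,0x06,0x0f] = 0f 19 6a

D0: mem[0x0b..0x0f] <- [7a 0f 5f 19 6a]
D1: mem[0x03..0x04] <- [0f 5f]
D2: mem[0x04..0x08] <- [7a 0f 5f 19 6a]
D3: mem[0x04..0x0b] <- [0f 5f 19 6a 3d 86 27 7d]
D4: mem[0x12..0x13] <- [0f 0f]
D5: mem[0x14..0x16] <- [86 27 7d]
query mem[0x17]=0x0f, mem[0x06]=0x19, mem[0x0f]=0x6a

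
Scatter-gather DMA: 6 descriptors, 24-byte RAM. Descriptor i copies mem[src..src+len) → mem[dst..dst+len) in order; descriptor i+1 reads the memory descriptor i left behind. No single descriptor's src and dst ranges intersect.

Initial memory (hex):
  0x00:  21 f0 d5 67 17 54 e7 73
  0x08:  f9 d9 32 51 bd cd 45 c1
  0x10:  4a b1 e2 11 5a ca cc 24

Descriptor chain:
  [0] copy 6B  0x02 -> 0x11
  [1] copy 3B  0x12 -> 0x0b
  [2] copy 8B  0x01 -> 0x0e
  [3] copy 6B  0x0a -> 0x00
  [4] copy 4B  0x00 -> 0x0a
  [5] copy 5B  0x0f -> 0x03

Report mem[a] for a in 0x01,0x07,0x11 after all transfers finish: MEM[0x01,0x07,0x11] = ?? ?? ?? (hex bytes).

MEM[0x01,0x07,0x11] = 67 e7 17

#0 dst[0x11+6] := {0xd5,0x67,0x17,0x54,0xe7,0x73}
#1 dst[0x0b+3] := {0x67,0x17,0x54}
#2 dst[0x0e+8] := {0xf0,0xd5,0x67,0x17,0x54,0xe7,0x73,0xf9}
#3 dst[0x00+6] := {0x32,0x67,0x17,0x54,0xf0,0xd5}
#4 dst[0x0a+4] := {0x32,0x67,0x17,0x54}
#5 dst[0x03+5] := {0xd5,0x67,0x17,0x54,0xe7}
query mem[0x01]=0x67, mem[0x07]=0xe7, mem[0x11]=0x17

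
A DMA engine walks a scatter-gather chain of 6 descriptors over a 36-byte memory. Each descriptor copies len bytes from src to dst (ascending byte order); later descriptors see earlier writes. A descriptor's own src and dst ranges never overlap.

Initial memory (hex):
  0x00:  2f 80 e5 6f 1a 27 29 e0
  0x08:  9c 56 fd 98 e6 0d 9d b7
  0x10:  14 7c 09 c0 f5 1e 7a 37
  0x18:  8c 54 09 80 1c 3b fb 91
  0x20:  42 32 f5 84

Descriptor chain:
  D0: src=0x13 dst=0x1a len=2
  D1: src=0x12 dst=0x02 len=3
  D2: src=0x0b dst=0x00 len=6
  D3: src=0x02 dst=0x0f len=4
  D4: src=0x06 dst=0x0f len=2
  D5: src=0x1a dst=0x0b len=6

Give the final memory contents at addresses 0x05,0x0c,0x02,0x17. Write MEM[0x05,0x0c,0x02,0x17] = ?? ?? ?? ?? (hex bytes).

[0] 0x13->0x1a len=2 : c0 f5
[1] 0x12->0x02 len=3 : 09 c0 f5
[2] 0x0b->0x00 len=6 : 98 e6 0d 9d b7 14
[3] 0x02->0x0f len=4 : 0d 9d b7 14
[4] 0x06->0x0f len=2 : 29 e0
[5] 0x1a->0x0b len=6 : c0 f5 1c 3b fb 91
query mem[0x05]=0x14, mem[0x0c]=0xf5, mem[0x02]=0x0d, mem[0x17]=0x37

MEM[0x05,0x0c,0x02,0x17] = 14 f5 0d 37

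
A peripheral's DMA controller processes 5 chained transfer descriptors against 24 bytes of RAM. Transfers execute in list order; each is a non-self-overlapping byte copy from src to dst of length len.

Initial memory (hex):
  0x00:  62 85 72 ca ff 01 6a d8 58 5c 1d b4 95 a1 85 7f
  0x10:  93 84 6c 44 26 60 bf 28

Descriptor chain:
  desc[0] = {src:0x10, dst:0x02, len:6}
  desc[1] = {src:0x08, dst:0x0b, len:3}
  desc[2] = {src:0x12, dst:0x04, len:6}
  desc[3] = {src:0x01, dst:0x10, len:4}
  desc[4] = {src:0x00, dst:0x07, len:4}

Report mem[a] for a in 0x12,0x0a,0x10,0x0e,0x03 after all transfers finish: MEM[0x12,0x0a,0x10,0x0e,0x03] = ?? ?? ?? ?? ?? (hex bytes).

MEM[0x12,0x0a,0x10,0x0e,0x03] = 84 84 85 85 84

  after D0: wrote 6B at 0x02 = 93846c442660
  after D1: wrote 3B at 0x0b = 585c1d
  after D2: wrote 6B at 0x04 = 6c442660bf28
  after D3: wrote 4B at 0x10 = 8593846c
  after D4: wrote 4B at 0x07 = 62859384
query mem[0x12]=0x84, mem[0x0a]=0x84, mem[0x10]=0x85, mem[0x0e]=0x85, mem[0x03]=0x84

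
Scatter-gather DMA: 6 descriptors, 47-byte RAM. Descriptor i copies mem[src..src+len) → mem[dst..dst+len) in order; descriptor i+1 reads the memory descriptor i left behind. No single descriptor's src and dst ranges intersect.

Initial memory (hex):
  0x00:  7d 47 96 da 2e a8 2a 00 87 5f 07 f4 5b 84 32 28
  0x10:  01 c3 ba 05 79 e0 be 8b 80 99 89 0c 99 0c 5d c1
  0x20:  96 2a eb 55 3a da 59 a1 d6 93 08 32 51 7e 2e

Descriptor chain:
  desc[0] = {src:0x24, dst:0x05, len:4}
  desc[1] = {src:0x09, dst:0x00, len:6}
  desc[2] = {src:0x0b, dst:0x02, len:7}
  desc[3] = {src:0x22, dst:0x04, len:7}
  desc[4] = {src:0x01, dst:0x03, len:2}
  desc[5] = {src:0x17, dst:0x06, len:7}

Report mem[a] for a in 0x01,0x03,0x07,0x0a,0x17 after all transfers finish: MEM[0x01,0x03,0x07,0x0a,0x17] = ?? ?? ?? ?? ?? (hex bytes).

MEM[0x01,0x03,0x07,0x0a,0x17] = 07 07 80 0c 8b

D0: mem[0x05..0x08] <- [3a da 59 a1]
D1: mem[0x00..0x05] <- [5f 07 f4 5b 84 32]
D2: mem[0x02..0x08] <- [f4 5b 84 32 28 01 c3]
D3: mem[0x04..0x0a] <- [eb 55 3a da 59 a1 d6]
D4: mem[0x03..0x04] <- [07 f4]
D5: mem[0x06..0x0c] <- [8b 80 99 89 0c 99 0c]
query mem[0x01]=0x07, mem[0x03]=0x07, mem[0x07]=0x80, mem[0x0a]=0x0c, mem[0x17]=0x8b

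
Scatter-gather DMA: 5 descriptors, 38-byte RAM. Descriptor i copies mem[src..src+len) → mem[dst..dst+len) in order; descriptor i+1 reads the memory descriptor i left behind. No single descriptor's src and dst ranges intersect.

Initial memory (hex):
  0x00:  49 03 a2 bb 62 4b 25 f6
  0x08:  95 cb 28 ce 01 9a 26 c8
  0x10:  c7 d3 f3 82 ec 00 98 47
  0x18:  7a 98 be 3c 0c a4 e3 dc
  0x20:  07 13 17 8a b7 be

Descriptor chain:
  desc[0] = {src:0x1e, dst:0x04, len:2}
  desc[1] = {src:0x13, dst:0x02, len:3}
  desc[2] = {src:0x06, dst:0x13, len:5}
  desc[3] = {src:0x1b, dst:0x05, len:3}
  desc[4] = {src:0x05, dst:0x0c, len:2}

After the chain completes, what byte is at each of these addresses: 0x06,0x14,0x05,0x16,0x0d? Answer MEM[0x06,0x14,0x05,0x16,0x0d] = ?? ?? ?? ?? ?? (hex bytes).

[0] 0x1e->0x04 len=2 : e3 dc
[1] 0x13->0x02 len=3 : 82 ec 00
[2] 0x06->0x13 len=5 : 25 f6 95 cb 28
[3] 0x1b->0x05 len=3 : 3c 0c a4
[4] 0x05->0x0c len=2 : 3c 0c
query mem[0x06]=0x0c, mem[0x14]=0xf6, mem[0x05]=0x3c, mem[0x16]=0xcb, mem[0x0d]=0x0c

MEM[0x06,0x14,0x05,0x16,0x0d] = 0c f6 3c cb 0c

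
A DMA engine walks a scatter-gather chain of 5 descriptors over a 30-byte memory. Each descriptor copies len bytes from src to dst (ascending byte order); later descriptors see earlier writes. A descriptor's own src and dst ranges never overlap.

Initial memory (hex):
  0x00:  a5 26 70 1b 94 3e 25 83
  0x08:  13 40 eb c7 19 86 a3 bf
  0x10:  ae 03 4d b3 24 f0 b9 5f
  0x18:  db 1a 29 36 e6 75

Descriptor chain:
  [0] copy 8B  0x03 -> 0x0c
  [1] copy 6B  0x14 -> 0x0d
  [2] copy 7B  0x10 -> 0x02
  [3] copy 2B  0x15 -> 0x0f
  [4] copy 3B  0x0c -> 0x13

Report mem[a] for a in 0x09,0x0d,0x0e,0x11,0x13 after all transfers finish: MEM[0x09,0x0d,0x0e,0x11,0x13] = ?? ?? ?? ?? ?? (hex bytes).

MEM[0x09,0x0d,0x0e,0x11,0x13] = 40 24 f0 db 1b

[0] 0x03->0x0c len=8 : 1b 94 3e 25 83 13 40 eb
[1] 0x14->0x0d len=6 : 24 f0 b9 5f db 1a
[2] 0x10->0x02 len=7 : 5f db 1a eb 24 f0 b9
[3] 0x15->0x0f len=2 : f0 b9
[4] 0x0c->0x13 len=3 : 1b 24 f0
query mem[0x09]=0x40, mem[0x0d]=0x24, mem[0x0e]=0xf0, mem[0x11]=0xdb, mem[0x13]=0x1b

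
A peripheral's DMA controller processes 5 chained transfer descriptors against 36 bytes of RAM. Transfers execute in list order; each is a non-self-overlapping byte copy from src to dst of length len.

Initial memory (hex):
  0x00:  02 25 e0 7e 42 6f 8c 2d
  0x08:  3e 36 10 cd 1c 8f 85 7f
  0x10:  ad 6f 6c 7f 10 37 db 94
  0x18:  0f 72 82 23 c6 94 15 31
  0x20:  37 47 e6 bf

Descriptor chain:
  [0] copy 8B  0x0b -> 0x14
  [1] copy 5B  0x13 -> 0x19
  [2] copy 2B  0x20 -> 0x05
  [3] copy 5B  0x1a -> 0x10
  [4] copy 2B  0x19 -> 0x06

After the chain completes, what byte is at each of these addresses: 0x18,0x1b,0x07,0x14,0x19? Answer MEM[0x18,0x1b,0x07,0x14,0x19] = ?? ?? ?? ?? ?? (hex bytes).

MEM[0x18,0x1b,0x07,0x14,0x19] = 7f 1c cd 15 7f

D0: mem[0x14..0x1b] <- [cd 1c 8f 85 7f ad 6f 6c]
D1: mem[0x19..0x1d] <- [7f cd 1c 8f 85]
D2: mem[0x05..0x06] <- [37 47]
D3: mem[0x10..0x14] <- [cd 1c 8f 85 15]
D4: mem[0x06..0x07] <- [7f cd]
query mem[0x18]=0x7f, mem[0x1b]=0x1c, mem[0x07]=0xcd, mem[0x14]=0x15, mem[0x19]=0x7f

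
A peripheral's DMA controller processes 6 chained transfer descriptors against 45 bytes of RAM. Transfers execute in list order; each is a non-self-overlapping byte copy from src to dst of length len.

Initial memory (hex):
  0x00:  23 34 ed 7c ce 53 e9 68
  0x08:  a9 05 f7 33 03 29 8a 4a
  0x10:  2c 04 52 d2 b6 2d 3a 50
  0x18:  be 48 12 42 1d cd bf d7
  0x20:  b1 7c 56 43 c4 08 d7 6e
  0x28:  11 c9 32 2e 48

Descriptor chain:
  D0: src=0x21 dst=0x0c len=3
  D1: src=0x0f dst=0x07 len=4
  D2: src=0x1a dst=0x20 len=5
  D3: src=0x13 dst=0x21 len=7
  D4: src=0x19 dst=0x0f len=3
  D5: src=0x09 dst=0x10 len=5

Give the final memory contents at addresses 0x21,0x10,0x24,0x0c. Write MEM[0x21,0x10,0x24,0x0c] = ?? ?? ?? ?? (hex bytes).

MEM[0x21,0x10,0x24,0x0c] = d2 04 3a 7c

  after D0: wrote 3B at 0x0c = 7c5643
  after D1: wrote 4B at 0x07 = 4a2c0452
  after D2: wrote 5B at 0x20 = 12421dcdbf
  after D3: wrote 7B at 0x21 = d2b62d3a50be48
  after D4: wrote 3B at 0x0f = 481242
  after D5: wrote 5B at 0x10 = 0452337c56
query mem[0x21]=0xd2, mem[0x10]=0x04, mem[0x24]=0x3a, mem[0x0c]=0x7c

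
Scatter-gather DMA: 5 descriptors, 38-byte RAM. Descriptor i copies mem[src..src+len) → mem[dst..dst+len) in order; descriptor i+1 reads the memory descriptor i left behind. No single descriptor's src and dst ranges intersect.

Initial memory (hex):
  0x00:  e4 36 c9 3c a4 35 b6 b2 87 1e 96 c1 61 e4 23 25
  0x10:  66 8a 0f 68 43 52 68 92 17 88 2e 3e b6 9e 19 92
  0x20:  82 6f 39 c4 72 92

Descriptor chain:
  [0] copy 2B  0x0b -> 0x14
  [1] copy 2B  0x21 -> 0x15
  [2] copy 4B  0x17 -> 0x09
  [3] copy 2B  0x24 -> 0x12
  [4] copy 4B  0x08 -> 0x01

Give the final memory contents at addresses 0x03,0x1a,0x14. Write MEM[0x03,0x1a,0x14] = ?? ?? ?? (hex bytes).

D0: mem[0x14..0x15] <- [c1 61]
D1: mem[0x15..0x16] <- [6f 39]
D2: mem[0x09..0x0c] <- [92 17 88 2e]
D3: mem[0x12..0x13] <- [72 92]
D4: mem[0x01..0x04] <- [87 92 17 88]
query mem[0x03]=0x17, mem[0x1a]=0x2e, mem[0x14]=0xc1

MEM[0x03,0x1a,0x14] = 17 2e c1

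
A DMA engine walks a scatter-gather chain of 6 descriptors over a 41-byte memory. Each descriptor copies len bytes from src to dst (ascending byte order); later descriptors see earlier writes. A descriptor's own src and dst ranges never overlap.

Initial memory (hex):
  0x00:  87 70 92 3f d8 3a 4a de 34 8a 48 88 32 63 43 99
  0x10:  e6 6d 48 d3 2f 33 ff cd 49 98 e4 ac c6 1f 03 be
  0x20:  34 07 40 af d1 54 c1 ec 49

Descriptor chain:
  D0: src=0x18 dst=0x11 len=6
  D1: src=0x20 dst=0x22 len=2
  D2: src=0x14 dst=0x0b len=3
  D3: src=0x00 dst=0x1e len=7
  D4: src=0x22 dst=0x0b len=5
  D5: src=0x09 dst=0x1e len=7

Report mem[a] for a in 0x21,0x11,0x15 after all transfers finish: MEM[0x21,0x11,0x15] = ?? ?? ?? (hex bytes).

MEM[0x21,0x11,0x15] = 3a 49 c6

#0 dst[0x11+6] := {0x49,0x98,0xe4,0xac,0xc6,0x1f}
#1 dst[0x22+2] := {0x34,0x07}
#2 dst[0x0b+3] := {0xac,0xc6,0x1f}
#3 dst[0x1e+7] := {0x87,0x70,0x92,0x3f,0xd8,0x3a,0x4a}
#4 dst[0x0b+5] := {0xd8,0x3a,0x4a,0x54,0xc1}
#5 dst[0x1e+7] := {0x8a,0x48,0xd8,0x3a,0x4a,0x54,0xc1}
query mem[0x21]=0x3a, mem[0x11]=0x49, mem[0x15]=0xc6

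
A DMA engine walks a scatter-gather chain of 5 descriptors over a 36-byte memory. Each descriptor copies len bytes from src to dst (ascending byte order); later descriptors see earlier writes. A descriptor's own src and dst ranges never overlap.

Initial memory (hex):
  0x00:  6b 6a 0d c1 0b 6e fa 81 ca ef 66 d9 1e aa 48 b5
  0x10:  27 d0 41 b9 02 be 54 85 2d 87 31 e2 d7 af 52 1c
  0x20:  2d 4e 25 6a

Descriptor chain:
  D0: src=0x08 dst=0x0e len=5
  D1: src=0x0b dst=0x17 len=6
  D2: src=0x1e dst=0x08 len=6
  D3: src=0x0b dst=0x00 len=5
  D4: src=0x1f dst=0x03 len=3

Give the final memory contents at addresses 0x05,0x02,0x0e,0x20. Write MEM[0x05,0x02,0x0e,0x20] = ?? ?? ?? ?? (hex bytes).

#0 dst[0x0e+5] := {0xca,0xef,0x66,0xd9,0x1e}
#1 dst[0x17+6] := {0xd9,0x1e,0xaa,0xca,0xef,0x66}
#2 dst[0x08+6] := {0x52,0x1c,0x2d,0x4e,0x25,0x6a}
#3 dst[0x00+5] := {0x4e,0x25,0x6a,0xca,0xef}
#4 dst[0x03+3] := {0x1c,0x2d,0x4e}
query mem[0x05]=0x4e, mem[0x02]=0x6a, mem[0x0e]=0xca, mem[0x20]=0x2d

MEM[0x05,0x02,0x0e,0x20] = 4e 6a ca 2d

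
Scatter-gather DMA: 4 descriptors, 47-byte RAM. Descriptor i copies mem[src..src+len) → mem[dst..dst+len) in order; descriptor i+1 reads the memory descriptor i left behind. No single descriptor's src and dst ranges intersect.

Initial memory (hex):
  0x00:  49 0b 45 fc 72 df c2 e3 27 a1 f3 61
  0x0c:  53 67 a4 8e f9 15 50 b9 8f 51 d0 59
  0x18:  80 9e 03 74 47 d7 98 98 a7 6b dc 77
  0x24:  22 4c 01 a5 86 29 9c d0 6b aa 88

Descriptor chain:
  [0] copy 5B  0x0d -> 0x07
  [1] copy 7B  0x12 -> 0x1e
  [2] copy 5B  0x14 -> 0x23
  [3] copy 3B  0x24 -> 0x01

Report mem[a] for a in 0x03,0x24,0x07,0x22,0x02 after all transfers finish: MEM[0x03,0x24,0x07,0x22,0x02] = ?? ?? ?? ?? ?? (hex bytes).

MEM[0x03,0x24,0x07,0x22,0x02] = 59 51 67 d0 d0

[0] 0x0d->0x07 len=5 : 67 a4 8e f9 15
[1] 0x12->0x1e len=7 : 50 b9 8f 51 d0 59 80
[2] 0x14->0x23 len=5 : 8f 51 d0 59 80
[3] 0x24->0x01 len=3 : 51 d0 59
query mem[0x03]=0x59, mem[0x24]=0x51, mem[0x07]=0x67, mem[0x22]=0xd0, mem[0x02]=0xd0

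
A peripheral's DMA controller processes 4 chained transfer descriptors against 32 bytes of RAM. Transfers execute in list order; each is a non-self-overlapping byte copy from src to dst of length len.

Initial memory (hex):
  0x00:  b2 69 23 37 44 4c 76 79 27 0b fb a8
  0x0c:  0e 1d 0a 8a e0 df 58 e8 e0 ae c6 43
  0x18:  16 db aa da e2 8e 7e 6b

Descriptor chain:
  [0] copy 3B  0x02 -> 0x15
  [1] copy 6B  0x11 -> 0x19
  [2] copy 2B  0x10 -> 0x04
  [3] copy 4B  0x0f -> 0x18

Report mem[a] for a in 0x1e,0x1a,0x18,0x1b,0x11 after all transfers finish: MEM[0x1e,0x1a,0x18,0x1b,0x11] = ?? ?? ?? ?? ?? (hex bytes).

  after D0: wrote 3B at 0x15 = 233744
  after D1: wrote 6B at 0x19 = df58e8e02337
  after D2: wrote 2B at 0x04 = e0df
  after D3: wrote 4B at 0x18 = 8ae0df58
query mem[0x1e]=0x37, mem[0x1a]=0xdf, mem[0x18]=0x8a, mem[0x1b]=0x58, mem[0x11]=0xdf

MEM[0x1e,0x1a,0x18,0x1b,0x11] = 37 df 8a 58 df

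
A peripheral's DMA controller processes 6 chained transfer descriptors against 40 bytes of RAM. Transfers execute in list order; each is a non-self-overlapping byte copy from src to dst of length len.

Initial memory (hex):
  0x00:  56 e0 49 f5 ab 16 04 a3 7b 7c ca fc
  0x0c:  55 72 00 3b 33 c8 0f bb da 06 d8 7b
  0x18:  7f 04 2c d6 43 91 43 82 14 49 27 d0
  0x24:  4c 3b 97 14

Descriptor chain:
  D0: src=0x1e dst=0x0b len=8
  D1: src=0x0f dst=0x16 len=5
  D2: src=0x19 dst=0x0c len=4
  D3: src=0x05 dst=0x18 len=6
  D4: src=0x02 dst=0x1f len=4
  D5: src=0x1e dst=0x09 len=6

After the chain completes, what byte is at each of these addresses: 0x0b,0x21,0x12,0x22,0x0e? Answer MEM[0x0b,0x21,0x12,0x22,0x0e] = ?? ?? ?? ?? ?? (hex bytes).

D0: mem[0x0b..0x12] <- [43 82 14 49 27 d0 4c 3b]
D1: mem[0x16..0x1a] <- [27 d0 4c 3b bb]
D2: mem[0x0c..0x0f] <- [3b bb d6 43]
D3: mem[0x18..0x1d] <- [16 04 a3 7b 7c ca]
D4: mem[0x1f..0x22] <- [49 f5 ab 16]
D5: mem[0x09..0x0e] <- [43 49 f5 ab 16 d0]
query mem[0x0b]=0xf5, mem[0x21]=0xab, mem[0x12]=0x3b, mem[0x22]=0x16, mem[0x0e]=0xd0

MEM[0x0b,0x21,0x12,0x22,0x0e] = f5 ab 3b 16 d0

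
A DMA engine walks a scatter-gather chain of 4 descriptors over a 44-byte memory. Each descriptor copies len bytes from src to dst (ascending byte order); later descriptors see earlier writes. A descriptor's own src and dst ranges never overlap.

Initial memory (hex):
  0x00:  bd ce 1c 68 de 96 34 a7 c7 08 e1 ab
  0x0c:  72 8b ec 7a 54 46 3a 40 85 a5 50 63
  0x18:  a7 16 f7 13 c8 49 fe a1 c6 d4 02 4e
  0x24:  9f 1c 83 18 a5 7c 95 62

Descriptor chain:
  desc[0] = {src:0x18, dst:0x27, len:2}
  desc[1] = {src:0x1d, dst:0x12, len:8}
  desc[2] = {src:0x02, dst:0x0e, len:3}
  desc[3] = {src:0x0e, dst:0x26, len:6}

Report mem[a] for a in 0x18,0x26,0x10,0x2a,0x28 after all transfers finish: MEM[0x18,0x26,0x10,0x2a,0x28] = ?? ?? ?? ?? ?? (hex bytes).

MEM[0x18,0x26,0x10,0x2a,0x28] = 4e 1c de 49 de

  after D0: wrote 2B at 0x27 = a716
  after D1: wrote 8B at 0x12 = 49fea1c6d4024e9f
  after D2: wrote 3B at 0x0e = 1c68de
  after D3: wrote 6B at 0x26 = 1c68de4649fe
query mem[0x18]=0x4e, mem[0x26]=0x1c, mem[0x10]=0xde, mem[0x2a]=0x49, mem[0x28]=0xde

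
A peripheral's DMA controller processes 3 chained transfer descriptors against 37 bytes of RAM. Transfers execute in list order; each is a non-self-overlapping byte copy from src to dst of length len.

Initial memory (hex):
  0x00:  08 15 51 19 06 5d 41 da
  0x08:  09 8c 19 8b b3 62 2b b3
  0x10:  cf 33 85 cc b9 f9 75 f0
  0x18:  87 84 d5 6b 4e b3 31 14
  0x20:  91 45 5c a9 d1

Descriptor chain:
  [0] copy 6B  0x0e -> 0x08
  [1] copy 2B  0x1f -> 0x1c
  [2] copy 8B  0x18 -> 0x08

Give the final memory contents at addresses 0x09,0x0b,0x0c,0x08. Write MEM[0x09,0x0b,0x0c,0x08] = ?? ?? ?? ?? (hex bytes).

  after D0: wrote 6B at 0x08 = 2bb3cf3385cc
  after D1: wrote 2B at 0x1c = 1491
  after D2: wrote 8B at 0x08 = 8784d56b14913114
query mem[0x09]=0x84, mem[0x0b]=0x6b, mem[0x0c]=0x14, mem[0x08]=0x87

MEM[0x09,0x0b,0x0c,0x08] = 84 6b 14 87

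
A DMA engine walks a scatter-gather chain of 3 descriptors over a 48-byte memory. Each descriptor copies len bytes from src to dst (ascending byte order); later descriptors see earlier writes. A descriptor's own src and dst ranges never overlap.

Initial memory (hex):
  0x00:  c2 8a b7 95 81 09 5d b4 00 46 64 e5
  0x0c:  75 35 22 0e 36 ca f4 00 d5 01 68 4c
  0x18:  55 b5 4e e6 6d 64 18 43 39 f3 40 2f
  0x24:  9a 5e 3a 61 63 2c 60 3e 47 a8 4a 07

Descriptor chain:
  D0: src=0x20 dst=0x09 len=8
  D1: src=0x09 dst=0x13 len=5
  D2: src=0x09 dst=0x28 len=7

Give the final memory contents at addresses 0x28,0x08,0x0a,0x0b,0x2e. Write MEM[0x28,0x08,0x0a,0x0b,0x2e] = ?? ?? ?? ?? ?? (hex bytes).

  after D0: wrote 8B at 0x09 = 39f3402f9a5e3a61
  after D1: wrote 5B at 0x13 = 39f3402f9a
  after D2: wrote 7B at 0x28 = 39f3402f9a5e3a
query mem[0x28]=0x39, mem[0x08]=0x00, mem[0x0a]=0xf3, mem[0x0b]=0x40, mem[0x2e]=0x3a

MEM[0x28,0x08,0x0a,0x0b,0x2e] = 39 00 f3 40 3a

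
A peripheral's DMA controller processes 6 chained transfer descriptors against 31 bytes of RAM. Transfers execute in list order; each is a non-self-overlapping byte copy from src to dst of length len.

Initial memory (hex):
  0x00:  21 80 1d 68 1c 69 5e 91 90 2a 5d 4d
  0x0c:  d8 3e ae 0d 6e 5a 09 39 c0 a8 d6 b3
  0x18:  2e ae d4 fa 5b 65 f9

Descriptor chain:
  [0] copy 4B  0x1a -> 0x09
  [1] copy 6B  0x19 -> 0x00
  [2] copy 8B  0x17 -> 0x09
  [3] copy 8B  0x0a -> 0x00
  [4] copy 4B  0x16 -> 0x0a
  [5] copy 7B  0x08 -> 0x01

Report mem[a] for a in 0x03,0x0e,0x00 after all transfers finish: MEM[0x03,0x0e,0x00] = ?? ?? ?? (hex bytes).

MEM[0x03,0x0e,0x00] = d6 5b 2e

#0 dst[0x09+4] := {0xd4,0xfa,0x5b,0x65}
#1 dst[0x00+6] := {0xae,0xd4,0xfa,0x5b,0x65,0xf9}
#2 dst[0x09+8] := {0xb3,0x2e,0xae,0xd4,0xfa,0x5b,0x65,0xf9}
#3 dst[0x00+8] := {0x2e,0xae,0xd4,0xfa,0x5b,0x65,0xf9,0x5a}
#4 dst[0x0a+4] := {0xd6,0xb3,0x2e,0xae}
#5 dst[0x01+7] := {0x90,0xb3,0xd6,0xb3,0x2e,0xae,0x5b}
query mem[0x03]=0xd6, mem[0x0e]=0x5b, mem[0x00]=0x2e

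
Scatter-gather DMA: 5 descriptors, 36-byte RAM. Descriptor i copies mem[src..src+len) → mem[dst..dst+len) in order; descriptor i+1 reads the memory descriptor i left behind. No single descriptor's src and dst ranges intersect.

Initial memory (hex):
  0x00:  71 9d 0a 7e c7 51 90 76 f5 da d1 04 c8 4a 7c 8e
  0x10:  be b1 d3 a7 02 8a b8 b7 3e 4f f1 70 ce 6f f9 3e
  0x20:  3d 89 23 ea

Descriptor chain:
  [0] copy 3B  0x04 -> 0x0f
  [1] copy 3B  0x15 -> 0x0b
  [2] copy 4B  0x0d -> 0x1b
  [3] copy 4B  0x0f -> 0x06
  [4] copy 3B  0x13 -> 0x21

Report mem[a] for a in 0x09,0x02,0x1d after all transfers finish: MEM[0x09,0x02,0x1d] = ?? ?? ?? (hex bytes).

D0: mem[0x0f..0x11] <- [c7 51 90]
D1: mem[0x0b..0x0d] <- [8a b8 b7]
D2: mem[0x1b..0x1e] <- [b7 7c c7 51]
D3: mem[0x06..0x09] <- [c7 51 90 d3]
D4: mem[0x21..0x23] <- [a7 02 8a]
query mem[0x09]=0xd3, mem[0x02]=0x0a, mem[0x1d]=0xc7

MEM[0x09,0x02,0x1d] = d3 0a c7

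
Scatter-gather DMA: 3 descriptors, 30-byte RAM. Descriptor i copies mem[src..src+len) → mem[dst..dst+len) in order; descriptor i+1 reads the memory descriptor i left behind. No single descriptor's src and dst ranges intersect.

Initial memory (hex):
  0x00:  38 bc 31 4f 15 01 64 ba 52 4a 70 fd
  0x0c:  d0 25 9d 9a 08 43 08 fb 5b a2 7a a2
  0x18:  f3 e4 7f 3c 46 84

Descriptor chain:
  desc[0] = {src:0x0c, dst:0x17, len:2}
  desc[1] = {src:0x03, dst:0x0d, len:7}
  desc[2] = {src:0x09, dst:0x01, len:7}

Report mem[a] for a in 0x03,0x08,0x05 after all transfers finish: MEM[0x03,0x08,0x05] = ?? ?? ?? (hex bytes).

[0] 0x0c->0x17 len=2 : d0 25
[1] 0x03->0x0d len=7 : 4f 15 01 64 ba 52 4a
[2] 0x09->0x01 len=7 : 4a 70 fd d0 4f 15 01
query mem[0x03]=0xfd, mem[0x08]=0x52, mem[0x05]=0x4f

MEM[0x03,0x08,0x05] = fd 52 4f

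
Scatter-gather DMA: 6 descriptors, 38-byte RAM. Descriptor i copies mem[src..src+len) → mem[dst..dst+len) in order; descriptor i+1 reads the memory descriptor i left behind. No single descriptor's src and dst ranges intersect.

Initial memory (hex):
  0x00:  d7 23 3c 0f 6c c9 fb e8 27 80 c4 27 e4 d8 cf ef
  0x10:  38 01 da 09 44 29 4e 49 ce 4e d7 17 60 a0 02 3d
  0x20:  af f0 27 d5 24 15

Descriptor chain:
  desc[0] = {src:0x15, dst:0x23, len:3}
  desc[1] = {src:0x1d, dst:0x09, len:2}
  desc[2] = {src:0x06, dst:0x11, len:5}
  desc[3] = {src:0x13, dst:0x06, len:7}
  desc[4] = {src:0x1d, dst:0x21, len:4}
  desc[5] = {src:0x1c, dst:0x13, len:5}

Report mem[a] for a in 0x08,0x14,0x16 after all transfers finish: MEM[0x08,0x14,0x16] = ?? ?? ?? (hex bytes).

MEM[0x08,0x14,0x16] = 02 a0 3d

  after D0: wrote 3B at 0x23 = 294e49
  after D1: wrote 2B at 0x09 = a002
  after D2: wrote 5B at 0x11 = fbe827a002
  after D3: wrote 7B at 0x06 = 27a0024e49ce4e
  after D4: wrote 4B at 0x21 = a0023daf
  after D5: wrote 5B at 0x13 = 60a0023daf
query mem[0x08]=0x02, mem[0x14]=0xa0, mem[0x16]=0x3d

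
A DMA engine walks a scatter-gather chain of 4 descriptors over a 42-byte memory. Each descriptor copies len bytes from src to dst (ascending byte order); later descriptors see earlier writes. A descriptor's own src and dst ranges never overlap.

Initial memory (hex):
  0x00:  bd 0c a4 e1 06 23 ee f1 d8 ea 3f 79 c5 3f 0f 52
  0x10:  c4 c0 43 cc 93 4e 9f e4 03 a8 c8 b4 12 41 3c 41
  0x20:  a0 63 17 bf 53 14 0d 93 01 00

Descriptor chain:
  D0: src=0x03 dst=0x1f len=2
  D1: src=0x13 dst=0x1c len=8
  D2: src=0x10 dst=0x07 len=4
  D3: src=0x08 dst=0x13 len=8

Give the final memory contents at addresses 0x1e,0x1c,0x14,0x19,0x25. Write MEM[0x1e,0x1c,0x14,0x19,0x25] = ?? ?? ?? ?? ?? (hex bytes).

MEM[0x1e,0x1c,0x14,0x19,0x25] = 4e cc 43 0f 14

  after D0: wrote 2B at 0x1f = e106
  after D1: wrote 8B at 0x1c = cc934e9fe403a8c8
  after D2: wrote 4B at 0x07 = c4c043cc
  after D3: wrote 8B at 0x13 = c043cc79c53f0f52
query mem[0x1e]=0x4e, mem[0x1c]=0xcc, mem[0x14]=0x43, mem[0x19]=0x0f, mem[0x25]=0x14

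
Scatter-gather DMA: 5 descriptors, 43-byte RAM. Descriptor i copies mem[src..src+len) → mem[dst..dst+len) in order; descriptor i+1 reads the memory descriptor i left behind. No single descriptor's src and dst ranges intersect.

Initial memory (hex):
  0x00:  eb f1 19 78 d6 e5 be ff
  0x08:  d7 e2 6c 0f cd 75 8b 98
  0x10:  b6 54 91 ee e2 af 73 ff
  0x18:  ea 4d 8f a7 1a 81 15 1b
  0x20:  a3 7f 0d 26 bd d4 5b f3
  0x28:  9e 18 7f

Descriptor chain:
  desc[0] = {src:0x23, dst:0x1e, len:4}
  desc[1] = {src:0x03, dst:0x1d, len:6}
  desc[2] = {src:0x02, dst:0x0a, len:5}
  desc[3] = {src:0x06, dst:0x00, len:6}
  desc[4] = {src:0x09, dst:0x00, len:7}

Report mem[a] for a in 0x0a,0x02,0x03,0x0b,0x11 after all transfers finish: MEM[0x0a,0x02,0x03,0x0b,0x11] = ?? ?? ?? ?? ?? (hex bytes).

MEM[0x0a,0x02,0x03,0x0b,0x11] = 19 78 d6 78 54

  after D0: wrote 4B at 0x1e = 26bdd45b
  after D1: wrote 6B at 0x1d = 78d6e5beffd7
  after D2: wrote 5B at 0x0a = 1978d6e5be
  after D3: wrote 6B at 0x00 = beffd7e21978
  after D4: wrote 7B at 0x00 = e21978d6e5be98
query mem[0x0a]=0x19, mem[0x02]=0x78, mem[0x03]=0xd6, mem[0x0b]=0x78, mem[0x11]=0x54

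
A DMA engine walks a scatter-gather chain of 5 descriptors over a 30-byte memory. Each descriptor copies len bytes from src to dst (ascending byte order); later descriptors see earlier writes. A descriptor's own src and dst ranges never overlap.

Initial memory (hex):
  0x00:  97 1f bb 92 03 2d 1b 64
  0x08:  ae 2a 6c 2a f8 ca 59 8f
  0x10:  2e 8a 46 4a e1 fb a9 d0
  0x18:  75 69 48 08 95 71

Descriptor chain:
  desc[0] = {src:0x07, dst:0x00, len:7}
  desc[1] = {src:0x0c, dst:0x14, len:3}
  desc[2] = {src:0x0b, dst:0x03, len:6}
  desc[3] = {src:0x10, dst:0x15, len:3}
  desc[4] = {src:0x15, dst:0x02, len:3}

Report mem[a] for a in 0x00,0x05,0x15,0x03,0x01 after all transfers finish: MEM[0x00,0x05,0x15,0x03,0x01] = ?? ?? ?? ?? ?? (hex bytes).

  after D0: wrote 7B at 0x00 = 64ae2a6c2af8ca
  after D1: wrote 3B at 0x14 = f8ca59
  after D2: wrote 6B at 0x03 = 2af8ca598f2e
  after D3: wrote 3B at 0x15 = 2e8a46
  after D4: wrote 3B at 0x02 = 2e8a46
query mem[0x00]=0x64, mem[0x05]=0xca, mem[0x15]=0x2e, mem[0x03]=0x8a, mem[0x01]=0xae

MEM[0x00,0x05,0x15,0x03,0x01] = 64 ca 2e 8a ae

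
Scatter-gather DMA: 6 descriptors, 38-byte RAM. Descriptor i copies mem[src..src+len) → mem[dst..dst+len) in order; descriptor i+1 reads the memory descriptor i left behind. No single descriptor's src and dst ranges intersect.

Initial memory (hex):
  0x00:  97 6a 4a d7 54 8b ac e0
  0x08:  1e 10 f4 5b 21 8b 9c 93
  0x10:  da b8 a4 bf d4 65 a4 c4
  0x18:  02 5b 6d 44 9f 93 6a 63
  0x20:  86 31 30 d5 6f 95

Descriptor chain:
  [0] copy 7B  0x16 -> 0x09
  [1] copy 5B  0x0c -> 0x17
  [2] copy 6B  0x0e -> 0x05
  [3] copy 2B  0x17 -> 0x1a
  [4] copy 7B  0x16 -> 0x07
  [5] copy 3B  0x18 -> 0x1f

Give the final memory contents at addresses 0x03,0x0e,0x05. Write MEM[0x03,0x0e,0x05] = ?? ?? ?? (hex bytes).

MEM[0x03,0x0e,0x05] = d7 44 44

D0: mem[0x09..0x0f] <- [a4 c4 02 5b 6d 44 9f]
D1: mem[0x17..0x1b] <- [5b 6d 44 9f da]
D2: mem[0x05..0x0a] <- [44 9f da b8 a4 bf]
D3: mem[0x1a..0x1b] <- [5b 6d]
D4: mem[0x07..0x0d] <- [a4 5b 6d 44 5b 6d 9f]
D5: mem[0x1f..0x21] <- [6d 44 5b]
query mem[0x03]=0xd7, mem[0x0e]=0x44, mem[0x05]=0x44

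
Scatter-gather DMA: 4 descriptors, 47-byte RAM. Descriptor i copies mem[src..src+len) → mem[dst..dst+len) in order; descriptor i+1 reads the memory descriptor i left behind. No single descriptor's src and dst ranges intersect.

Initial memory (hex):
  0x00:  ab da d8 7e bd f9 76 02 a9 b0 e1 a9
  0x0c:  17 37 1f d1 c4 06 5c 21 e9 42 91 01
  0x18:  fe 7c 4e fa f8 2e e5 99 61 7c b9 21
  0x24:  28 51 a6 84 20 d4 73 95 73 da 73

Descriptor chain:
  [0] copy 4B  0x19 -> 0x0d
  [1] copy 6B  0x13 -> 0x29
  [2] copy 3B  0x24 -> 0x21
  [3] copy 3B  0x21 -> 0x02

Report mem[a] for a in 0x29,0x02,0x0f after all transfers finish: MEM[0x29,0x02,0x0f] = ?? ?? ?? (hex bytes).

MEM[0x29,0x02,0x0f] = 21 28 fa

[0] 0x19->0x0d len=4 : 7c 4e fa f8
[1] 0x13->0x29 len=6 : 21 e9 42 91 01 fe
[2] 0x24->0x21 len=3 : 28 51 a6
[3] 0x21->0x02 len=3 : 28 51 a6
query mem[0x29]=0x21, mem[0x02]=0x28, mem[0x0f]=0xfa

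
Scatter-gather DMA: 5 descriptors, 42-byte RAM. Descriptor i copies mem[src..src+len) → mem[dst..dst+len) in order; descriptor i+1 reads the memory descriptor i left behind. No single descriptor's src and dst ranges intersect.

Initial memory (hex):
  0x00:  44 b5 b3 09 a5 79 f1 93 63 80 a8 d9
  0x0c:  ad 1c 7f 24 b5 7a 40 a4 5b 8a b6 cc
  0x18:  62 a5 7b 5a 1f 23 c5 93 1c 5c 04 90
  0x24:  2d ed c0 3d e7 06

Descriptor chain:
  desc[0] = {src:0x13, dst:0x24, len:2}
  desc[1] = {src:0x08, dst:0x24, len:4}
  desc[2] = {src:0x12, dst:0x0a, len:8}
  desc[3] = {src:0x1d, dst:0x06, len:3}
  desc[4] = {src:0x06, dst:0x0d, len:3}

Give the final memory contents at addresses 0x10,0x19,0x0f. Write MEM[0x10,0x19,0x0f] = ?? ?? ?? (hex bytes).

D0: mem[0x24..0x25] <- [a4 5b]
D1: mem[0x24..0x27] <- [63 80 a8 d9]
D2: mem[0x0a..0x11] <- [40 a4 5b 8a b6 cc 62 a5]
D3: mem[0x06..0x08] <- [23 c5 93]
D4: mem[0x0d..0x0f] <- [23 c5 93]
query mem[0x10]=0x62, mem[0x19]=0xa5, mem[0x0f]=0x93

MEM[0x10,0x19,0x0f] = 62 a5 93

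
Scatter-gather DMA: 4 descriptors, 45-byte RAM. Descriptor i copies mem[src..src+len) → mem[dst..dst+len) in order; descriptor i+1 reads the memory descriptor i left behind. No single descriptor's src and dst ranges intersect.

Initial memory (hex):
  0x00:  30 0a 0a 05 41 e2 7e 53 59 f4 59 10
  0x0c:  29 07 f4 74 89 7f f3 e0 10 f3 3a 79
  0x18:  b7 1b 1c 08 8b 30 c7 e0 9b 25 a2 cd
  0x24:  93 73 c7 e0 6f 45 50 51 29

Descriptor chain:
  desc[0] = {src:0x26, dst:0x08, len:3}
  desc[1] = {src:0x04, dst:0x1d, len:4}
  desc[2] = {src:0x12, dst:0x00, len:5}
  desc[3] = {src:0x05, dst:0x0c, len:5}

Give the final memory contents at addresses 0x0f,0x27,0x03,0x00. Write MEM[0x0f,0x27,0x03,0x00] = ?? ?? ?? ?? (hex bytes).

  after D0: wrote 3B at 0x08 = c7e06f
  after D1: wrote 4B at 0x1d = 41e27e53
  after D2: wrote 5B at 0x00 = f3e010f33a
  after D3: wrote 5B at 0x0c = e27e53c7e0
query mem[0x0f]=0xc7, mem[0x27]=0xe0, mem[0x03]=0xf3, mem[0x00]=0xf3

MEM[0x0f,0x27,0x03,0x00] = c7 e0 f3 f3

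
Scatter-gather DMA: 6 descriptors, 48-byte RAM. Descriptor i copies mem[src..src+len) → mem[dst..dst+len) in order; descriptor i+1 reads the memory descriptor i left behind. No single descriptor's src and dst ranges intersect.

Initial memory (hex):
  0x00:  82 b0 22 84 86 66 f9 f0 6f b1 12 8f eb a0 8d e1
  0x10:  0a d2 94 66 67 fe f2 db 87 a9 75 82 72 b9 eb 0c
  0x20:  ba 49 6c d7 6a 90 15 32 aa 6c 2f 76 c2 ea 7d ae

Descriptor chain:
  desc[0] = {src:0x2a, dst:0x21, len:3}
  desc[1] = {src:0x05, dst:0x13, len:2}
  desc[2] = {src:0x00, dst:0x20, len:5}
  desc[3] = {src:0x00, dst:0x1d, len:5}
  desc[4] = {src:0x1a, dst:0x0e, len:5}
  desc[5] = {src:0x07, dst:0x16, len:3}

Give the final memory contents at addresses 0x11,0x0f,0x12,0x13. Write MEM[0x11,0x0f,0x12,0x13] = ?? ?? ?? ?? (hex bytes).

#0 dst[0x21+3] := {0x2f,0x76,0xc2}
#1 dst[0x13+2] := {0x66,0xf9}
#2 dst[0x20+5] := {0x82,0xb0,0x22,0x84,0x86}
#3 dst[0x1d+5] := {0x82,0xb0,0x22,0x84,0x86}
#4 dst[0x0e+5] := {0x75,0x82,0x72,0x82,0xb0}
#5 dst[0x16+3] := {0xf0,0x6f,0xb1}
query mem[0x11]=0x82, mem[0x0f]=0x82, mem[0x12]=0xb0, mem[0x13]=0x66

MEM[0x11,0x0f,0x12,0x13] = 82 82 b0 66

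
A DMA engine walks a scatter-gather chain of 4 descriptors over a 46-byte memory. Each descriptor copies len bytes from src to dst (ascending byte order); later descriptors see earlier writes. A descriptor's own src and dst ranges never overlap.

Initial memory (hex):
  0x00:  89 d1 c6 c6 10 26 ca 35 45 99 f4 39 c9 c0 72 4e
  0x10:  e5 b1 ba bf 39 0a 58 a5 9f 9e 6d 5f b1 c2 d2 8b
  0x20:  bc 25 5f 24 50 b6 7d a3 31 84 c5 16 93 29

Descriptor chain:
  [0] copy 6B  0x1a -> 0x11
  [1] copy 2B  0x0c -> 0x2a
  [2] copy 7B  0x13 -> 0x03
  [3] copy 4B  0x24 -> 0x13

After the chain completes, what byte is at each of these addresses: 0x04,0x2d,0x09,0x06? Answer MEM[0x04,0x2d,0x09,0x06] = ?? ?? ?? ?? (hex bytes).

MEM[0x04,0x2d,0x09,0x06] = c2 29 9e 8b

  after D0: wrote 6B at 0x11 = 6d5fb1c2d28b
  after D1: wrote 2B at 0x2a = c9c0
  after D2: wrote 7B at 0x03 = b1c2d28ba59f9e
  after D3: wrote 4B at 0x13 = 50b67da3
query mem[0x04]=0xc2, mem[0x2d]=0x29, mem[0x09]=0x9e, mem[0x06]=0x8b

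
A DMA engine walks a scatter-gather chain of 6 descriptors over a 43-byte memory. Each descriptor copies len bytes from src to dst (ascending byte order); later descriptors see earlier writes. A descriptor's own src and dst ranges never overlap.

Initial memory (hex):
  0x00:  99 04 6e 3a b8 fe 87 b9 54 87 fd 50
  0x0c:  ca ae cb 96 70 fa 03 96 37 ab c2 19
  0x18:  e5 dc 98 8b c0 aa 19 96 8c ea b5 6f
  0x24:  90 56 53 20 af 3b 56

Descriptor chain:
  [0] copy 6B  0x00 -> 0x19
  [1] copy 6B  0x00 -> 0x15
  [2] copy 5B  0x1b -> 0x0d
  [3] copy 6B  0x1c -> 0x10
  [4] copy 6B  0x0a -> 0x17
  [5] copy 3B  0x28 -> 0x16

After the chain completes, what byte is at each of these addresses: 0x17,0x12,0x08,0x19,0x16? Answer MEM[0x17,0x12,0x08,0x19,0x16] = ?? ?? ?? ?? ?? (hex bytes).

MEM[0x17,0x12,0x08,0x19,0x16] = 3b fe 54 ca af

  after D0: wrote 6B at 0x19 = 99046e3ab8fe
  after D1: wrote 6B at 0x15 = 99046e3ab8fe
  after D2: wrote 5B at 0x0d = 6e3ab8fe96
  after D3: wrote 6B at 0x10 = 3ab8fe968cea
  after D4: wrote 6B at 0x17 = fd50ca6e3ab8
  after D5: wrote 3B at 0x16 = af3b56
query mem[0x17]=0x3b, mem[0x12]=0xfe, mem[0x08]=0x54, mem[0x19]=0xca, mem[0x16]=0xaf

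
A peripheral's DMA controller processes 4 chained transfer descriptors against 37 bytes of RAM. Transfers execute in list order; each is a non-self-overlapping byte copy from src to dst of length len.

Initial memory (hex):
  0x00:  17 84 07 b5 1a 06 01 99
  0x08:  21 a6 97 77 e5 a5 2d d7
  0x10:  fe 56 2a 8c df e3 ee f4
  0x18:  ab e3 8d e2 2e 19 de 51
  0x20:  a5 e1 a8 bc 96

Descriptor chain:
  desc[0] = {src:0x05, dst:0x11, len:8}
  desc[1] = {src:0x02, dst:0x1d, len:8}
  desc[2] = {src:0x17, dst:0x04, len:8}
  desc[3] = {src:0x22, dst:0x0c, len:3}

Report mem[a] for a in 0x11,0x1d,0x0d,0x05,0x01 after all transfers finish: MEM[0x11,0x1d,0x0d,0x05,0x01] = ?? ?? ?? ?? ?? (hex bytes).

MEM[0x11,0x1d,0x0d,0x05,0x01] = 06 07 21 e5 84

#0 dst[0x11+8] := {0x06,0x01,0x99,0x21,0xa6,0x97,0x77,0xe5}
#1 dst[0x1d+8] := {0x07,0xb5,0x1a,0x06,0x01,0x99,0x21,0xa6}
#2 dst[0x04+8] := {0x77,0xe5,0xe3,0x8d,0xe2,0x2e,0x07,0xb5}
#3 dst[0x0c+3] := {0x99,0x21,0xa6}
query mem[0x11]=0x06, mem[0x1d]=0x07, mem[0x0d]=0x21, mem[0x05]=0xe5, mem[0x01]=0x84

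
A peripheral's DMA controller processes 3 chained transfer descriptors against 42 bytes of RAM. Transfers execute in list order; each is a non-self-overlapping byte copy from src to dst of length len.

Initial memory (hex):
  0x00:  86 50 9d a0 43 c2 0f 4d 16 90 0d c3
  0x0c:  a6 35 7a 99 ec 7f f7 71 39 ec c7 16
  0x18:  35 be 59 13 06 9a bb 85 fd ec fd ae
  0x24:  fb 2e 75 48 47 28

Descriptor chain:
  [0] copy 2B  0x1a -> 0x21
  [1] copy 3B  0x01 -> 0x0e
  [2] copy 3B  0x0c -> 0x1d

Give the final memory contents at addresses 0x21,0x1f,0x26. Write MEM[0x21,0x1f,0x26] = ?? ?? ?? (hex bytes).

MEM[0x21,0x1f,0x26] = 59 50 75

#0 dst[0x21+2] := {0x59,0x13}
#1 dst[0x0e+3] := {0x50,0x9d,0xa0}
#2 dst[0x1d+3] := {0xa6,0x35,0x50}
query mem[0x21]=0x59, mem[0x1f]=0x50, mem[0x26]=0x75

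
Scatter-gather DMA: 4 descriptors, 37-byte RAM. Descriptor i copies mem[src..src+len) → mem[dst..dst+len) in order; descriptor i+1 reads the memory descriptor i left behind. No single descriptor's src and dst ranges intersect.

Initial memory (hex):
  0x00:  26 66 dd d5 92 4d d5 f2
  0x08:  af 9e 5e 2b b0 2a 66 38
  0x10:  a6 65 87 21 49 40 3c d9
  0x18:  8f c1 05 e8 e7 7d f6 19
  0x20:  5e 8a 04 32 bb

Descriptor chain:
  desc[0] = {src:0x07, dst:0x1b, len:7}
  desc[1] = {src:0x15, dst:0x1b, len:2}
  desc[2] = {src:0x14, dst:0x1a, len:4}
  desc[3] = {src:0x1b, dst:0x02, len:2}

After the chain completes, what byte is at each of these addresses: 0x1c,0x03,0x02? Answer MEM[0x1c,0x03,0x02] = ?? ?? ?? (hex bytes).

MEM[0x1c,0x03,0x02] = 3c 3c 40

[0] 0x07->0x1b len=7 : f2 af 9e 5e 2b b0 2a
[1] 0x15->0x1b len=2 : 40 3c
[2] 0x14->0x1a len=4 : 49 40 3c d9
[3] 0x1b->0x02 len=2 : 40 3c
query mem[0x1c]=0x3c, mem[0x03]=0x3c, mem[0x02]=0x40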